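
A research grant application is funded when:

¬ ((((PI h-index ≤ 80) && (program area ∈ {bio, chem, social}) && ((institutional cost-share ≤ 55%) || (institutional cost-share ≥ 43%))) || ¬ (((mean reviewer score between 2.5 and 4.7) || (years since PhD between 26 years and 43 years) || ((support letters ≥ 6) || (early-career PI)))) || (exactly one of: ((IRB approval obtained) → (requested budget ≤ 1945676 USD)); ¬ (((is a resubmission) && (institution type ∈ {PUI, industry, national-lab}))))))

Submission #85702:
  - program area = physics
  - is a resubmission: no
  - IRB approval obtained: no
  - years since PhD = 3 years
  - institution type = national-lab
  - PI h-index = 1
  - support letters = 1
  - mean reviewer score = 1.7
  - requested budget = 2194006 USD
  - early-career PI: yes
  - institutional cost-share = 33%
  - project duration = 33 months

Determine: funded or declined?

Atomic conditions:
  PI h-index ≤ 80: 1 ≤ 80 is true
  program area ∈ {bio, chem, social}: physics is not in the set → false
  institutional cost-share ≤ 55%: 33 ≤ 55 is true
  institutional cost-share ≥ 43%: 33 ≥ 43 is false
  mean reviewer score between 2.5 and 4.7: 1.7 in [2.5, 4.7] is false
  years since PhD between 26 years and 43 years: 3 in [26, 43] is false
  support letters ≥ 6: 1 ≥ 6 is false
  early-career PI: yes → true
  IRB approval obtained: no → false
  requested budget ≤ 1945676 USD: 2194006 ≤ 1945676 is false
  is a resubmission: no → false
  institution type ∈ {PUI, industry, national-lab}: national-lab is in the set → true
Combine:
[1.1.3] true OR false = true
[1.1] true AND false AND true = false
[1.2.1.3] false OR true = true
[1.2.1] false OR false OR true = true
[1.2] NOT true = false
[1.3.1] false → false (antecedent false ⇒ implication holds) = true
[1.3.2.1] false AND true = false
[1.3.2] NOT false = true
[1.3] exactly-one(true, true) = false
[1] false OR false OR false = false
[root] NOT false = true
Overall: true → funded

Funded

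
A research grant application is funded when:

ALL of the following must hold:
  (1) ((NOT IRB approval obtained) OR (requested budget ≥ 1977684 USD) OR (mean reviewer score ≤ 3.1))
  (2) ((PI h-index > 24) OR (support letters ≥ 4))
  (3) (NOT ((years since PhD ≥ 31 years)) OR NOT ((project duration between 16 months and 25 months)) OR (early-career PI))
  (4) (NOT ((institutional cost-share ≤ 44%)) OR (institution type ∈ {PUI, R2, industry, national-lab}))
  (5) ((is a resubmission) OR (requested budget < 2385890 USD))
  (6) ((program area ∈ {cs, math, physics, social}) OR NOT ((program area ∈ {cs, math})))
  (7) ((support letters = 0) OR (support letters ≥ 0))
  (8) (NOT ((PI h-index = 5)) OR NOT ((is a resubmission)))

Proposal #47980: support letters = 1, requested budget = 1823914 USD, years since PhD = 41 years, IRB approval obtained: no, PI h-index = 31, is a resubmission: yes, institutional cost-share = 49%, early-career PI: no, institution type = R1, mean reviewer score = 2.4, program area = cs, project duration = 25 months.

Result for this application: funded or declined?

Atomic conditions:
  NOT IRB approval obtained: no → true
  requested budget ≥ 1977684 USD: 1823914 ≥ 1977684 is false
  mean reviewer score ≤ 3.1: 2.4 ≤ 3.1 is true
  PI h-index > 24: 31 > 24 is true
  support letters ≥ 4: 1 ≥ 4 is false
  years since PhD ≥ 31 years: 41 ≥ 31 is true
  project duration between 16 months and 25 months: 25 in [16, 25] is true
  early-career PI: no → false
  institutional cost-share ≤ 44%: 49 ≤ 44 is false
  institution type ∈ {PUI, R2, industry, national-lab}: R1 is not in the set → false
  is a resubmission: yes → true
  requested budget < 2385890 USD: 1823914 < 2385890 is true
  program area ∈ {cs, math, physics, social}: cs is in the set → true
  program area ∈ {cs, math}: cs is in the set → true
  support letters = 0: 1 == 0 is false
  support letters ≥ 0: 1 ≥ 0 is true
  PI h-index = 5: 31 == 5 is false
Combine:
[1] true OR false OR true = true
[2] true OR false = true
[3.1] NOT true = false
[3.2] NOT true = false
[3] false OR false OR false = false
[4.1] NOT false = true
[4] true OR false = true
[5] true OR true = true
[6.2] NOT true = false
[6] true OR false = true
[7] false OR true = true
[8.1] NOT false = true
[8.2] NOT true = false
[8] true OR false = true
[root] true AND true AND false AND true AND true AND true AND true AND true = false
Overall: false → declined

Declined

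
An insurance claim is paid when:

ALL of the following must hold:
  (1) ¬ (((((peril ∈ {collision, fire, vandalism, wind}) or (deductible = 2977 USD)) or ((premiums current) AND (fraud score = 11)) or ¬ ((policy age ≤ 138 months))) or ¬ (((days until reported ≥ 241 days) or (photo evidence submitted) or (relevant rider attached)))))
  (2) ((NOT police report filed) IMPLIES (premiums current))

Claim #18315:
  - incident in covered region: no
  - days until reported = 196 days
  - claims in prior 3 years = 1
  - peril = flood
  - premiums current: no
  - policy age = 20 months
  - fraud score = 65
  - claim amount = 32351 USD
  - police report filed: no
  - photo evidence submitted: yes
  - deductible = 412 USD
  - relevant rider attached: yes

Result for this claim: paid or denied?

Denied

Atomic conditions:
  peril ∈ {collision, fire, vandalism, wind}: flood is not in the set → false
  deductible = 2977 USD: 412 == 2977 is false
  premiums current: no → false
  fraud score = 11: 65 == 11 is false
  policy age ≤ 138 months: 20 ≤ 138 is true
  days until reported ≥ 241 days: 196 ≥ 241 is false
  photo evidence submitted: yes → true
  relevant rider attached: yes → true
  NOT police report filed: no → true
Combine:
[1.1.1.1] false OR false = false
[1.1.1.2] false AND false = false
[1.1.1.3] NOT true = false
[1.1.1] false OR false OR false = false
[1.1.2.1] false OR true OR true = true
[1.1.2] NOT true = false
[1.1] false OR false = false
[1] NOT false = true
[2] true → false = false
[root] true AND false = false
Overall: false → denied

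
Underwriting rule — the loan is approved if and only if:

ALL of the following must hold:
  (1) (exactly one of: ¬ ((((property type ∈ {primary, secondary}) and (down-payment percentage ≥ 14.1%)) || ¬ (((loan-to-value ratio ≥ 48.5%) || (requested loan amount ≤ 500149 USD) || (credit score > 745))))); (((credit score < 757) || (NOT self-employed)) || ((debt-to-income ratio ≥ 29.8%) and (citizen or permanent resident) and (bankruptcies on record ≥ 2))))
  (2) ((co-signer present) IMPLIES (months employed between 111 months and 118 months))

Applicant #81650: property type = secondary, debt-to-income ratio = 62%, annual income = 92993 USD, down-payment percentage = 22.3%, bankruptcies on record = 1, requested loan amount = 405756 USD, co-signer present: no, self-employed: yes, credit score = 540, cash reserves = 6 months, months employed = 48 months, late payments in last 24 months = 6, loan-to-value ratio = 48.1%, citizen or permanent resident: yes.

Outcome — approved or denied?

Atomic conditions:
  property type ∈ {primary, secondary}: secondary is in the set → true
  down-payment percentage ≥ 14.1%: 22.3 ≥ 14.1 is true
  loan-to-value ratio ≥ 48.5%: 48.1 ≥ 48.5 is false
  requested loan amount ≤ 500149 USD: 405756 ≤ 500149 is true
  credit score > 745: 540 > 745 is false
  credit score < 757: 540 < 757 is true
  NOT self-employed: yes → false
  debt-to-income ratio ≥ 29.8%: 62 ≥ 29.8 is true
  citizen or permanent resident: yes → true
  bankruptcies on record ≥ 2: 1 ≥ 2 is false
  co-signer present: no → false
  months employed between 111 months and 118 months: 48 in [111, 118] is false
Combine:
[1.1.1.1] true AND true = true
[1.1.1.2.1] false OR true OR false = true
[1.1.1.2] NOT true = false
[1.1.1] true OR false = true
[1.1] NOT true = false
[1.2.1] true OR false = true
[1.2.2] true AND true AND false = false
[1.2] true OR false = true
[1] exactly-one(false, true) = true
[2] false → false (antecedent false ⇒ implication holds) = true
[root] true AND true = true
Overall: true → approved

Approved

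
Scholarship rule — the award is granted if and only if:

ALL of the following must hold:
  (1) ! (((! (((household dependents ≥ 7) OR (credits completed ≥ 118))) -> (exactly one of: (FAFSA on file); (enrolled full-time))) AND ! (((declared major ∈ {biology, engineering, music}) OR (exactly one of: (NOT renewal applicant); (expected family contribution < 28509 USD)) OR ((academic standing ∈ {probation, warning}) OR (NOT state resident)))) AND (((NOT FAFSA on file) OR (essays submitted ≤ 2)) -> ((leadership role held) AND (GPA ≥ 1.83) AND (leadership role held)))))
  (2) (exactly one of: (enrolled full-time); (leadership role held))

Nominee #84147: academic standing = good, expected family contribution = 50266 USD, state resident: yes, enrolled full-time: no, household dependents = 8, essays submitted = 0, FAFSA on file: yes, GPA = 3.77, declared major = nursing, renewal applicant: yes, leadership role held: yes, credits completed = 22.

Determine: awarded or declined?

Atomic conditions:
  household dependents ≥ 7: 8 ≥ 7 is true
  credits completed ≥ 118: 22 ≥ 118 is false
  FAFSA on file: yes → true
  enrolled full-time: no → false
  declared major ∈ {biology, engineering, music}: nursing is not in the set → false
  NOT renewal applicant: yes → false
  expected family contribution < 28509 USD: 50266 < 28509 is false
  academic standing ∈ {probation, warning}: good is not in the set → false
  NOT state resident: yes → false
  NOT FAFSA on file: yes → false
  essays submitted ≤ 2: 0 ≤ 2 is true
  leadership role held: yes → true
  GPA ≥ 1.83: 3.77 ≥ 1.83 is true
Combine:
[1.1.1.1.1] true OR false = true
[1.1.1.1] NOT true = false
[1.1.1.2] exactly-one(true, false) = true
[1.1.1] false → true (antecedent false ⇒ implication holds) = true
[1.1.2.1.2] exactly-one(false, false) = false
[1.1.2.1.3] false OR false = false
[1.1.2.1] false OR false OR false = false
[1.1.2] NOT false = true
[1.1.3.1] false OR true = true
[1.1.3.2] true AND true AND true = true
[1.1.3] true → true = true
[1.1] true AND true AND true = true
[1] NOT true = false
[2] exactly-one(false, true) = true
[root] false AND true = false
Overall: false → declined

Declined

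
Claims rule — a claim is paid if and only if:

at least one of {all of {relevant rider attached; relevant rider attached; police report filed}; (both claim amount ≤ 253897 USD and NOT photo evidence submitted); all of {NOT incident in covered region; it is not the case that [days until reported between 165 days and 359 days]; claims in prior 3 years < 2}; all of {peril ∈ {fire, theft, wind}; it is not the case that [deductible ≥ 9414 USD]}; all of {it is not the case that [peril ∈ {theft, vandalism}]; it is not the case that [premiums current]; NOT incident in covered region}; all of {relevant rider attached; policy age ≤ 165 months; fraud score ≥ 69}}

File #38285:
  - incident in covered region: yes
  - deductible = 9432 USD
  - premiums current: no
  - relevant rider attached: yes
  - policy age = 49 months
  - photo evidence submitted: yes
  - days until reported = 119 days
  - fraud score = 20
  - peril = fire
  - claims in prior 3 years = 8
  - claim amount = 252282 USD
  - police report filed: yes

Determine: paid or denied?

Atomic conditions:
  relevant rider attached: yes → true
  police report filed: yes → true
  claim amount ≤ 253897 USD: 252282 ≤ 253897 is true
  NOT photo evidence submitted: yes → false
  NOT incident in covered region: yes → false
  days until reported between 165 days and 359 days: 119 in [165, 359] is false
  claims in prior 3 years < 2: 8 < 2 is false
  peril ∈ {fire, theft, wind}: fire is in the set → true
  deductible ≥ 9414 USD: 9432 ≥ 9414 is true
  peril ∈ {theft, vandalism}: fire is not in the set → false
  premiums current: no → false
  policy age ≤ 165 months: 49 ≤ 165 is true
  fraud score ≥ 69: 20 ≥ 69 is false
Combine:
[1] true AND true AND true = true
[2] true AND false = false
[3.2] NOT false = true
[3] false AND true AND false = false
[4.2] NOT true = false
[4] true AND false = false
[5.1] NOT false = true
[5.2] NOT false = true
[5] true AND true AND false = false
[6] true AND true AND false = false
[root] true OR false OR false OR false OR false OR false = true
Overall: true → paid

Paid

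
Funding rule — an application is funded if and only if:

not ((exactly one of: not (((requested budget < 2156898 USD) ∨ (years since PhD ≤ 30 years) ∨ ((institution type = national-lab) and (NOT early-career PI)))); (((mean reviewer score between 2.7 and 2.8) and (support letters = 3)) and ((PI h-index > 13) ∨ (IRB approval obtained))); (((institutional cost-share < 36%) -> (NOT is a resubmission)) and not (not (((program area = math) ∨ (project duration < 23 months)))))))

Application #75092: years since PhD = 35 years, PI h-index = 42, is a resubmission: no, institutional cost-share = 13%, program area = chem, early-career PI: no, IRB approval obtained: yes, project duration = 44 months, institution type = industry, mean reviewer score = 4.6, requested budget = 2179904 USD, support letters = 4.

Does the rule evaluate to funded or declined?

Atomic conditions:
  requested budget < 2156898 USD: 2179904 < 2156898 is false
  years since PhD ≤ 30 years: 35 ≤ 30 is false
  institution type = national-lab: industry == national-lab is false
  NOT early-career PI: no → true
  mean reviewer score between 2.7 and 2.8: 4.6 in [2.7, 2.8] is false
  support letters = 3: 4 == 3 is false
  PI h-index > 13: 42 > 13 is true
  IRB approval obtained: yes → true
  institutional cost-share < 36%: 13 < 36 is true
  NOT is a resubmission: no → true
  program area = math: chem == math is false
  project duration < 23 months: 44 < 23 is false
Combine:
[1.1.1.3] false AND true = false
[1.1.1] false OR false OR false = false
[1.1] NOT false = true
[1.2.1] false AND false = false
[1.2.2] true OR true = true
[1.2] false AND true = false
[1.3.1] true → true = true
[1.3.2.1.1] false OR false = false
[1.3.2.1] NOT false = true
[1.3.2] NOT true = false
[1.3] true AND false = false
[1] exactly-one(true, false, false) = true
[root] NOT true = false
Overall: false → declined

Declined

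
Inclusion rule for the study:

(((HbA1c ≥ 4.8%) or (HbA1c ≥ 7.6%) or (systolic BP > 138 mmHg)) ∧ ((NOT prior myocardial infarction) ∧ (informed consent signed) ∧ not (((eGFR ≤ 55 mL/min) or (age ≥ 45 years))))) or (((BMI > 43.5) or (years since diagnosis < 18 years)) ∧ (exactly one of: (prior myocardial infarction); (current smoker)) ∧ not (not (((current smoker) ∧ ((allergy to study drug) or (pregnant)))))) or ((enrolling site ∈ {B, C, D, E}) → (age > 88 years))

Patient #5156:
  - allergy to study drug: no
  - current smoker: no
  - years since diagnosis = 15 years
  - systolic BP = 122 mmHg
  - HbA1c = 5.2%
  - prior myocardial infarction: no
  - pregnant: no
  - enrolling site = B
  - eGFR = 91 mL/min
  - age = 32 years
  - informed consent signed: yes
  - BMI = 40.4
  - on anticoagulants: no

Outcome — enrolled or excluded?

Enrolled

Atomic conditions:
  HbA1c ≥ 4.8%: 5.2 ≥ 4.8 is true
  HbA1c ≥ 7.6%: 5.2 ≥ 7.6 is false
  systolic BP > 138 mmHg: 122 > 138 is false
  NOT prior myocardial infarction: no → true
  informed consent signed: yes → true
  eGFR ≤ 55 mL/min: 91 ≤ 55 is false
  age ≥ 45 years: 32 ≥ 45 is false
  BMI > 43.5: 40.4 > 43.5 is false
  years since diagnosis < 18 years: 15 < 18 is true
  prior myocardial infarction: no → false
  current smoker: no → false
  allergy to study drug: no → false
  pregnant: no → false
  enrolling site ∈ {B, C, D, E}: B is in the set → true
  age > 88 years: 32 > 88 is false
Combine:
[1.1] true OR false OR false = true
[1.2.3.1] false OR false = false
[1.2.3] NOT false = true
[1.2] true AND true AND true = true
[1] true AND true = true
[2.1] false OR true = true
[2.2] exactly-one(false, false) = false
[2.3.1.1.2] false OR false = false
[2.3.1.1] false AND false = false
[2.3.1] NOT false = true
[2.3] NOT true = false
[2] true AND false AND false = false
[3] true → false = false
[root] true OR false OR false = true
Overall: true → enrolled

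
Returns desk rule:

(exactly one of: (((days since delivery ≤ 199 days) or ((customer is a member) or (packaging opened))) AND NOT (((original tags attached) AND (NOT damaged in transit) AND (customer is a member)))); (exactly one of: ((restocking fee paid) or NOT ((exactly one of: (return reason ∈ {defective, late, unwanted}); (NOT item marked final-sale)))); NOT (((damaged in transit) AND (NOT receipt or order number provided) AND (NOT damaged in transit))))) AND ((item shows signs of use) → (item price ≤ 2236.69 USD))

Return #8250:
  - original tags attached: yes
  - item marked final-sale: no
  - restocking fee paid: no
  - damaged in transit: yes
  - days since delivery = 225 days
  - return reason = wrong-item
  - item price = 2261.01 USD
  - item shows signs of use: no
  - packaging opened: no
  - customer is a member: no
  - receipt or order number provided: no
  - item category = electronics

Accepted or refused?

Atomic conditions:
  days since delivery ≤ 199 days: 225 ≤ 199 is false
  customer is a member: no → false
  packaging opened: no → false
  original tags attached: yes → true
  NOT damaged in transit: yes → false
  restocking fee paid: no → false
  return reason ∈ {defective, late, unwanted}: wrong-item is not in the set → false
  NOT item marked final-sale: no → true
  damaged in transit: yes → true
  NOT receipt or order number provided: no → true
  item shows signs of use: no → false
  item price ≤ 2236.69 USD: 2261.01 ≤ 2236.69 is false
Combine:
[1.1.1.2] false OR false = false
[1.1.1] false OR false = false
[1.1.2.1] true AND false AND false = false
[1.1.2] NOT false = true
[1.1] false AND true = false
[1.2.1.2.1] exactly-one(false, true) = true
[1.2.1.2] NOT true = false
[1.2.1] false OR false = false
[1.2.2.1] true AND true AND false = false
[1.2.2] NOT false = true
[1.2] exactly-one(false, true) = true
[1] exactly-one(false, true) = true
[2] false → false (antecedent false ⇒ implication holds) = true
[root] true AND true = true
Overall: true → accepted

Accepted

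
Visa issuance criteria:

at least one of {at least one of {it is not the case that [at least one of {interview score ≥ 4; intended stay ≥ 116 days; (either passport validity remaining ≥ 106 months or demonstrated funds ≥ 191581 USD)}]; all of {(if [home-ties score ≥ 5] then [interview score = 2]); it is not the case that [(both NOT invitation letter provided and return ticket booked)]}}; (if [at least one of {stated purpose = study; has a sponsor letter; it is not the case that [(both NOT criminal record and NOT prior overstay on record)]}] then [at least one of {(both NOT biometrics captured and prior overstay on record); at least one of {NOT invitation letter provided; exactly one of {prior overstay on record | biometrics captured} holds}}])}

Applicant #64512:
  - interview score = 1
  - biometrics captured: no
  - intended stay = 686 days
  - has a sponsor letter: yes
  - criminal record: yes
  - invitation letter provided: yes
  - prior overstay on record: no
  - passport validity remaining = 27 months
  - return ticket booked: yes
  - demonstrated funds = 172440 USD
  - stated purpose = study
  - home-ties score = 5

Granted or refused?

Atomic conditions:
  interview score ≥ 4: 1 ≥ 4 is false
  intended stay ≥ 116 days: 686 ≥ 116 is true
  passport validity remaining ≥ 106 months: 27 ≥ 106 is false
  demonstrated funds ≥ 191581 USD: 172440 ≥ 191581 is false
  home-ties score ≥ 5: 5 ≥ 5 is true
  interview score = 2: 1 == 2 is false
  NOT invitation letter provided: yes → false
  return ticket booked: yes → true
  stated purpose = study: study == study is true
  has a sponsor letter: yes → true
  NOT criminal record: yes → false
  NOT prior overstay on record: no → true
  NOT biometrics captured: no → true
  prior overstay on record: no → false
  biometrics captured: no → false
Combine:
[1.1.1.3] false OR false = false
[1.1.1] false OR true OR false = true
[1.1] NOT true = false
[1.2.1] true → false = false
[1.2.2.1] false AND true = false
[1.2.2] NOT false = true
[1.2] false AND true = false
[1] false OR false = false
[2.1.3.1] false AND true = false
[2.1.3] NOT false = true
[2.1] true OR true OR true = true
[2.2.1] true AND false = false
[2.2.2.2] exactly-one(false, false) = false
[2.2.2] false OR false = false
[2.2] false OR false = false
[2] true → false = false
[root] false OR false = false
Overall: false → refused

Refused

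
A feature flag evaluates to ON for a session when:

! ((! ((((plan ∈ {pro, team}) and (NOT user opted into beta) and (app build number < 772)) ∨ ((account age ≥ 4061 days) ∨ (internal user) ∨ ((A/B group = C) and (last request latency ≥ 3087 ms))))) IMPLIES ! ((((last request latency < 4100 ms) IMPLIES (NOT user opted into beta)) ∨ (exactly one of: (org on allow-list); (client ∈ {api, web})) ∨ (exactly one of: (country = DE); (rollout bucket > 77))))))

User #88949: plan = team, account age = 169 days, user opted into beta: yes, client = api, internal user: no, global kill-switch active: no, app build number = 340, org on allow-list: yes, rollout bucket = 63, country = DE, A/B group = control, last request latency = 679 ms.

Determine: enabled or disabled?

Atomic conditions:
  plan ∈ {pro, team}: team is in the set → true
  NOT user opted into beta: yes → false
  app build number < 772: 340 < 772 is true
  account age ≥ 4061 days: 169 ≥ 4061 is false
  internal user: no → false
  A/B group = C: control == C is false
  last request latency ≥ 3087 ms: 679 ≥ 3087 is false
  last request latency < 4100 ms: 679 < 4100 is true
  org on allow-list: yes → true
  client ∈ {api, web}: api is in the set → true
  country = DE: DE == DE is true
  rollout bucket > 77: 63 > 77 is false
Combine:
[1.1.1.1] true AND false AND true = false
[1.1.1.2.3] false AND false = false
[1.1.1.2] false OR false OR false = false
[1.1.1] false OR false = false
[1.1] NOT false = true
[1.2.1.1] true → false = false
[1.2.1.2] exactly-one(true, true) = false
[1.2.1.3] exactly-one(true, false) = true
[1.2.1] false OR false OR true = true
[1.2] NOT true = false
[1] true → false = false
[root] NOT false = true
Overall: true → enabled

Enabled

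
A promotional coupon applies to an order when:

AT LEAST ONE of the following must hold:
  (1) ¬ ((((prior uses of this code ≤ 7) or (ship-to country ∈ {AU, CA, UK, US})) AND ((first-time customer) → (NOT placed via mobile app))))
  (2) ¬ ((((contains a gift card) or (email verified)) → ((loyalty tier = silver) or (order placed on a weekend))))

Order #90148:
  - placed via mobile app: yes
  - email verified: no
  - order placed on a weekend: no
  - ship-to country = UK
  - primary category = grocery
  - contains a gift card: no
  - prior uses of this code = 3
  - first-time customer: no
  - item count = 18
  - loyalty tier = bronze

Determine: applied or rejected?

Rejected

Atomic conditions:
  prior uses of this code ≤ 7: 3 ≤ 7 is true
  ship-to country ∈ {AU, CA, UK, US}: UK is in the set → true
  first-time customer: no → false
  NOT placed via mobile app: yes → false
  contains a gift card: no → false
  email verified: no → false
  loyalty tier = silver: bronze == silver is false
  order placed on a weekend: no → false
Combine:
[1.1.1] true OR true = true
[1.1.2] false → false (antecedent false ⇒ implication holds) = true
[1.1] true AND true = true
[1] NOT true = false
[2.1.1] false OR false = false
[2.1.2] false OR false = false
[2.1] false → false (antecedent false ⇒ implication holds) = true
[2] NOT true = false
[root] false OR false = false
Overall: false → rejected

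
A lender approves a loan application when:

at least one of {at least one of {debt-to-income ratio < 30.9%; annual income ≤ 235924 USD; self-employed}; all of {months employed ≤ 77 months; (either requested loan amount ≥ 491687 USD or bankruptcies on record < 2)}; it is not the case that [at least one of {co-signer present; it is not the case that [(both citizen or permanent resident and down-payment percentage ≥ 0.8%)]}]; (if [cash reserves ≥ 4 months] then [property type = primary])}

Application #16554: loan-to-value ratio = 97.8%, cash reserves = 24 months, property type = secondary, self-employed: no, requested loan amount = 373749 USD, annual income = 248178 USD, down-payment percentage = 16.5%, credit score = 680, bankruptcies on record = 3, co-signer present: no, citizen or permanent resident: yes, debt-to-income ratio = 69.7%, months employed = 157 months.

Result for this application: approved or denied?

Approved

Atomic conditions:
  debt-to-income ratio < 30.9%: 69.7 < 30.9 is false
  annual income ≤ 235924 USD: 248178 ≤ 235924 is false
  self-employed: no → false
  months employed ≤ 77 months: 157 ≤ 77 is false
  requested loan amount ≥ 491687 USD: 373749 ≥ 491687 is false
  bankruptcies on record < 2: 3 < 2 is false
  co-signer present: no → false
  citizen or permanent resident: yes → true
  down-payment percentage ≥ 0.8%: 16.5 ≥ 0.8 is true
  cash reserves ≥ 4 months: 24 ≥ 4 is true
  property type = primary: secondary == primary is false
Combine:
[1] false OR false OR false = false
[2.2] false OR false = false
[2] false AND false = false
[3.1.2.1] true AND true = true
[3.1.2] NOT true = false
[3.1] false OR false = false
[3] NOT false = true
[4] true → false = false
[root] false OR false OR true OR false = true
Overall: true → approved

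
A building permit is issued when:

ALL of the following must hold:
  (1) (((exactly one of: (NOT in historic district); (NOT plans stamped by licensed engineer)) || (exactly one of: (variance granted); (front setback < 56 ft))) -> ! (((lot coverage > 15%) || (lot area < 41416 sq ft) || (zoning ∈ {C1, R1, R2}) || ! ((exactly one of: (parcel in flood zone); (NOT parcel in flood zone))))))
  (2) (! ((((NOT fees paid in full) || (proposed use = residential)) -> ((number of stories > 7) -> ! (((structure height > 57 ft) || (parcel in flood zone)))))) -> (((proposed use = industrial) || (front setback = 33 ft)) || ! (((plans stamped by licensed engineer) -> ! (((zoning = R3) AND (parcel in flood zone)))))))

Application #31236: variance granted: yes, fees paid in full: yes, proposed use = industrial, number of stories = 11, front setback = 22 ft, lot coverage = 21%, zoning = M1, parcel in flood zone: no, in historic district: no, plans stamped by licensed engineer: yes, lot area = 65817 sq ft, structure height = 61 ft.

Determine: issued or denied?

Denied

Atomic conditions:
  NOT in historic district: no → true
  NOT plans stamped by licensed engineer: yes → false
  variance granted: yes → true
  front setback < 56 ft: 22 < 56 is true
  lot coverage > 15%: 21 > 15 is true
  lot area < 41416 sq ft: 65817 < 41416 is false
  zoning ∈ {C1, R1, R2}: M1 is not in the set → false
  parcel in flood zone: no → false
  NOT parcel in flood zone: no → true
  NOT fees paid in full: yes → false
  proposed use = residential: industrial == residential is false
  number of stories > 7: 11 > 7 is true
  structure height > 57 ft: 61 > 57 is true
  proposed use = industrial: industrial == industrial is true
  front setback = 33 ft: 22 == 33 is false
  plans stamped by licensed engineer: yes → true
  zoning = R3: M1 == R3 is false
Combine:
[1.1.1] exactly-one(true, false) = true
[1.1.2] exactly-one(true, true) = false
[1.1] true OR false = true
[1.2.1.4.1] exactly-one(false, true) = true
[1.2.1.4] NOT true = false
[1.2.1] true OR false OR false OR false = true
[1.2] NOT true = false
[1] true → false = false
[2.1.1.1] false OR false = false
[2.1.1.2.2.1] true OR false = true
[2.1.1.2.2] NOT true = false
[2.1.1.2] true → false = false
[2.1.1] false → false (antecedent false ⇒ implication holds) = true
[2.1] NOT true = false
[2.2.1] true OR false = true
[2.2.2.1.2.1] false AND false = false
[2.2.2.1.2] NOT false = true
[2.2.2.1] true → true = true
[2.2.2] NOT true = false
[2.2] true OR false = true
[2] false → true (antecedent false ⇒ implication holds) = true
[root] false AND true = false
Overall: false → denied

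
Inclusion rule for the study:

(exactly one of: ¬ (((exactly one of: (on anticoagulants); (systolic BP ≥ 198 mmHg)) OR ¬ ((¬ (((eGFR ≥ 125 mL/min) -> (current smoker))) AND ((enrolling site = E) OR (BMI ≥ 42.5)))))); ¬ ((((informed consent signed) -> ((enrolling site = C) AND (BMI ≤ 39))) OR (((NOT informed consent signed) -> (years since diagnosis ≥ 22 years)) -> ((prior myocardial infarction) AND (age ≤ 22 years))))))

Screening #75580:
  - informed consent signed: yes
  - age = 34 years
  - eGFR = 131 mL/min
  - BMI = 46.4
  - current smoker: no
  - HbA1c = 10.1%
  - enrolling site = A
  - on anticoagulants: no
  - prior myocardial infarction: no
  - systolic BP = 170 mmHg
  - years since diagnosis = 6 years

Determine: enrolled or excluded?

Excluded

Atomic conditions:
  on anticoagulants: no → false
  systolic BP ≥ 198 mmHg: 170 ≥ 198 is false
  eGFR ≥ 125 mL/min: 131 ≥ 125 is true
  current smoker: no → false
  enrolling site = E: A == E is false
  BMI ≥ 42.5: 46.4 ≥ 42.5 is true
  informed consent signed: yes → true
  enrolling site = C: A == C is false
  BMI ≤ 39: 46.4 ≤ 39 is false
  NOT informed consent signed: yes → false
  years since diagnosis ≥ 22 years: 6 ≥ 22 is false
  prior myocardial infarction: no → false
  age ≤ 22 years: 34 ≤ 22 is false
Combine:
[1.1.1] exactly-one(false, false) = false
[1.1.2.1.1.1] true → false = false
[1.1.2.1.1] NOT false = true
[1.1.2.1.2] false OR true = true
[1.1.2.1] true AND true = true
[1.1.2] NOT true = false
[1.1] false OR false = false
[1] NOT false = true
[2.1.1.2] false AND false = false
[2.1.1] true → false = false
[2.1.2.1] false → false (antecedent false ⇒ implication holds) = true
[2.1.2.2] false AND false = false
[2.1.2] true → false = false
[2.1] false OR false = false
[2] NOT false = true
[root] exactly-one(true, true) = false
Overall: false → excluded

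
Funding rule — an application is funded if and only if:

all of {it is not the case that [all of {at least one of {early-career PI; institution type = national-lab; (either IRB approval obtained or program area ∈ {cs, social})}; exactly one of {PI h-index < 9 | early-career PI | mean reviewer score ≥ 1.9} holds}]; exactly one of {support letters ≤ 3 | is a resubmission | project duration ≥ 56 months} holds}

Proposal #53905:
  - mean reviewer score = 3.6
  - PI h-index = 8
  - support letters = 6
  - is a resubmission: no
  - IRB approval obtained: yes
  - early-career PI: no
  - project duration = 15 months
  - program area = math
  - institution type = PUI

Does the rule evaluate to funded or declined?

Atomic conditions:
  early-career PI: no → false
  institution type = national-lab: PUI == national-lab is false
  IRB approval obtained: yes → true
  program area ∈ {cs, social}: math is not in the set → false
  PI h-index < 9: 8 < 9 is true
  mean reviewer score ≥ 1.9: 3.6 ≥ 1.9 is true
  support letters ≤ 3: 6 ≤ 3 is false
  is a resubmission: no → false
  project duration ≥ 56 months: 15 ≥ 56 is false
Combine:
[1.1.1.3] true OR false = true
[1.1.1] false OR false OR true = true
[1.1.2] exactly-one(true, false, true) = false
[1.1] true AND false = false
[1] NOT false = true
[2] exactly-one(false, false, false) = false
[root] true AND false = false
Overall: false → declined

Declined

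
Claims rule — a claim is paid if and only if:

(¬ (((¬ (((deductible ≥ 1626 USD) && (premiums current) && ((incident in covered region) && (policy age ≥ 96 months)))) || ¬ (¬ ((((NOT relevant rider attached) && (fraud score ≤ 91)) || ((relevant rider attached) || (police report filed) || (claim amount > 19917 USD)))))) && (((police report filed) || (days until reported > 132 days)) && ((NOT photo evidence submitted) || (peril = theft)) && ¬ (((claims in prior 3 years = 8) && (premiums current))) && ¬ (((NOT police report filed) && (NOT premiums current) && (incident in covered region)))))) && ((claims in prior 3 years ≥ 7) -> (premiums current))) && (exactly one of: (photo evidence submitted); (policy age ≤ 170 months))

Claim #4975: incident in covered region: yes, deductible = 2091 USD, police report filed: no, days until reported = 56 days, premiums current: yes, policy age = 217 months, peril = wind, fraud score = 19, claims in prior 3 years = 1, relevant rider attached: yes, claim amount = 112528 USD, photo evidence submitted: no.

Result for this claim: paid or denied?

Denied

Atomic conditions:
  deductible ≥ 1626 USD: 2091 ≥ 1626 is true
  premiums current: yes → true
  incident in covered region: yes → true
  policy age ≥ 96 months: 217 ≥ 96 is true
  NOT relevant rider attached: yes → false
  fraud score ≤ 91: 19 ≤ 91 is true
  relevant rider attached: yes → true
  police report filed: no → false
  claim amount > 19917 USD: 112528 > 19917 is true
  days until reported > 132 days: 56 > 132 is false
  NOT photo evidence submitted: no → true
  peril = theft: wind == theft is false
  claims in prior 3 years = 8: 1 == 8 is false
  NOT police report filed: no → true
  NOT premiums current: yes → false
  claims in prior 3 years ≥ 7: 1 ≥ 7 is false
  photo evidence submitted: no → false
  policy age ≤ 170 months: 217 ≤ 170 is false
Combine:
[1.1.1.1.1.1.3] true AND true = true
[1.1.1.1.1.1] true AND true AND true = true
[1.1.1.1.1] NOT true = false
[1.1.1.1.2.1.1.1] false AND true = false
[1.1.1.1.2.1.1.2] true OR false OR true = true
[1.1.1.1.2.1.1] false OR true = true
[1.1.1.1.2.1] NOT true = false
[1.1.1.1.2] NOT false = true
[1.1.1.1] false OR true = true
[1.1.1.2.1] false OR false = false
[1.1.1.2.2] true OR false = true
[1.1.1.2.3.1] false AND true = false
[1.1.1.2.3] NOT false = true
[1.1.1.2.4.1] true AND false AND true = false
[1.1.1.2.4] NOT false = true
[1.1.1.2] false AND true AND true AND true = false
[1.1.1] true AND false = false
[1.1] NOT false = true
[1.2] false → true (antecedent false ⇒ implication holds) = true
[1] true AND true = true
[2] exactly-one(false, false) = false
[root] true AND false = false
Overall: false → denied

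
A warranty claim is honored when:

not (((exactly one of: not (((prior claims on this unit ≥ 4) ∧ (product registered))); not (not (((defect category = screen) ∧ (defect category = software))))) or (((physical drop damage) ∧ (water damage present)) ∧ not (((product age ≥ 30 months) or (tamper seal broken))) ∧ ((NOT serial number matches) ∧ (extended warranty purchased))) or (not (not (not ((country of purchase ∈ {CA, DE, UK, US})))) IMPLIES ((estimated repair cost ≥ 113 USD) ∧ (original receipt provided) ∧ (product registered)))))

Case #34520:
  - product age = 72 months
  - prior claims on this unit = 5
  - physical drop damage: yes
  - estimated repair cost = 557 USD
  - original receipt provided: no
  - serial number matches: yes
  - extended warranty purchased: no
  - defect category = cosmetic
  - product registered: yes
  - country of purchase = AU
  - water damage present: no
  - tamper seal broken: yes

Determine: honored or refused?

Atomic conditions:
  prior claims on this unit ≥ 4: 5 ≥ 4 is true
  product registered: yes → true
  defect category = screen: cosmetic == screen is false
  defect category = software: cosmetic == software is false
  physical drop damage: yes → true
  water damage present: no → false
  product age ≥ 30 months: 72 ≥ 30 is true
  tamper seal broken: yes → true
  NOT serial number matches: yes → false
  extended warranty purchased: no → false
  country of purchase ∈ {CA, DE, UK, US}: AU is not in the set → false
  estimated repair cost ≥ 113 USD: 557 ≥ 113 is true
  original receipt provided: no → false
Combine:
[1.1.1.1] true AND true = true
[1.1.1] NOT true = false
[1.1.2.1.1] false AND false = false
[1.1.2.1] NOT false = true
[1.1.2] NOT true = false
[1.1] exactly-one(false, false) = false
[1.2.1] true AND false = false
[1.2.2.1] true OR true = true
[1.2.2] NOT true = false
[1.2.3] false AND false = false
[1.2] false AND false AND false = false
[1.3.1.1.1] NOT false = true
[1.3.1.1] NOT true = false
[1.3.1] NOT false = true
[1.3.2] true AND false AND true = false
[1.3] true → false = false
[1] false OR false OR false = false
[root] NOT false = true
Overall: true → honored

Honored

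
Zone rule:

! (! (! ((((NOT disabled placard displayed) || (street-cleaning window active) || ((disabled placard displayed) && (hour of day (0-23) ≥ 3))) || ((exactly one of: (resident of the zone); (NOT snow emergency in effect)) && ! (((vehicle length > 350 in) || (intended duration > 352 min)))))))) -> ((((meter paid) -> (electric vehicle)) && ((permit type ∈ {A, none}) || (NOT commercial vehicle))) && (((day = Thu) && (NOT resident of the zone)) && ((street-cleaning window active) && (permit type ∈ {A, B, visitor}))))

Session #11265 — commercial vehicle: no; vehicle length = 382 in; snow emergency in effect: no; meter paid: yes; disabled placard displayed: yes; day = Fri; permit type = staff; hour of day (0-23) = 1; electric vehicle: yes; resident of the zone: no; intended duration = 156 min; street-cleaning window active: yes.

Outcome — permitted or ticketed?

Atomic conditions:
  NOT disabled placard displayed: yes → false
  street-cleaning window active: yes → true
  disabled placard displayed: yes → true
  hour of day (0-23) ≥ 3: 1 ≥ 3 is false
  resident of the zone: no → false
  NOT snow emergency in effect: no → true
  vehicle length > 350 in: 382 > 350 is true
  intended duration > 352 min: 156 > 352 is false
  meter paid: yes → true
  electric vehicle: yes → true
  permit type ∈ {A, none}: staff is not in the set → false
  NOT commercial vehicle: no → true
  day = Thu: Fri == Thu is false
  NOT resident of the zone: no → true
  permit type ∈ {A, B, visitor}: staff is not in the set → false
Combine:
[1.1.1.1.1.3] true AND false = false
[1.1.1.1.1] false OR true OR false = true
[1.1.1.1.2.1] exactly-one(false, true) = true
[1.1.1.1.2.2.1] true OR false = true
[1.1.1.1.2.2] NOT true = false
[1.1.1.1.2] true AND false = false
[1.1.1.1] true OR false = true
[1.1.1] NOT true = false
[1.1] NOT false = true
[1] NOT true = false
[2.1.1] true → true = true
[2.1.2] false OR true = true
[2.1] true AND true = true
[2.2.1] false AND true = false
[2.2.2] true AND false = false
[2.2] false AND false = false
[2] true AND false = false
[root] false → false (antecedent false ⇒ implication holds) = true
Overall: true → permitted

Permitted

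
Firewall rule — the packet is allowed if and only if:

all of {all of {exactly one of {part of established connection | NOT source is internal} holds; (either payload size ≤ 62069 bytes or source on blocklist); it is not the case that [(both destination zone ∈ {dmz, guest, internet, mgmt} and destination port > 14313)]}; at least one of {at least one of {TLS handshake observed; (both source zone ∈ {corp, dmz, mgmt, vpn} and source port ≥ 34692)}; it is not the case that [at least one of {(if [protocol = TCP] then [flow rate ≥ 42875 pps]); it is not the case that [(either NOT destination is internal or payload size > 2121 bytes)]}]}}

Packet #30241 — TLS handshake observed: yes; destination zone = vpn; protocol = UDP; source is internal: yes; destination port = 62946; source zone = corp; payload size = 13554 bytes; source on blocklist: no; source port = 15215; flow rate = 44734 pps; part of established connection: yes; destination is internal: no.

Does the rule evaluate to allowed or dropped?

Atomic conditions:
  part of established connection: yes → true
  NOT source is internal: yes → false
  payload size ≤ 62069 bytes: 13554 ≤ 62069 is true
  source on blocklist: no → false
  destination zone ∈ {dmz, guest, internet, mgmt}: vpn is not in the set → false
  destination port > 14313: 62946 > 14313 is true
  TLS handshake observed: yes → true
  source zone ∈ {corp, dmz, mgmt, vpn}: corp is in the set → true
  source port ≥ 34692: 15215 ≥ 34692 is false
  protocol = TCP: UDP == TCP is false
  flow rate ≥ 42875 pps: 44734 ≥ 42875 is true
  NOT destination is internal: no → true
  payload size > 2121 bytes: 13554 > 2121 is true
Combine:
[1.1] exactly-one(true, false) = true
[1.2] true OR false = true
[1.3.1] false AND true = false
[1.3] NOT false = true
[1] true AND true AND true = true
[2.1.2] true AND false = false
[2.1] true OR false = true
[2.2.1.1] false → true (antecedent false ⇒ implication holds) = true
[2.2.1.2.1] true OR true = true
[2.2.1.2] NOT true = false
[2.2.1] true OR false = true
[2.2] NOT true = false
[2] true OR false = true
[root] true AND true = true
Overall: true → allowed

Allowed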